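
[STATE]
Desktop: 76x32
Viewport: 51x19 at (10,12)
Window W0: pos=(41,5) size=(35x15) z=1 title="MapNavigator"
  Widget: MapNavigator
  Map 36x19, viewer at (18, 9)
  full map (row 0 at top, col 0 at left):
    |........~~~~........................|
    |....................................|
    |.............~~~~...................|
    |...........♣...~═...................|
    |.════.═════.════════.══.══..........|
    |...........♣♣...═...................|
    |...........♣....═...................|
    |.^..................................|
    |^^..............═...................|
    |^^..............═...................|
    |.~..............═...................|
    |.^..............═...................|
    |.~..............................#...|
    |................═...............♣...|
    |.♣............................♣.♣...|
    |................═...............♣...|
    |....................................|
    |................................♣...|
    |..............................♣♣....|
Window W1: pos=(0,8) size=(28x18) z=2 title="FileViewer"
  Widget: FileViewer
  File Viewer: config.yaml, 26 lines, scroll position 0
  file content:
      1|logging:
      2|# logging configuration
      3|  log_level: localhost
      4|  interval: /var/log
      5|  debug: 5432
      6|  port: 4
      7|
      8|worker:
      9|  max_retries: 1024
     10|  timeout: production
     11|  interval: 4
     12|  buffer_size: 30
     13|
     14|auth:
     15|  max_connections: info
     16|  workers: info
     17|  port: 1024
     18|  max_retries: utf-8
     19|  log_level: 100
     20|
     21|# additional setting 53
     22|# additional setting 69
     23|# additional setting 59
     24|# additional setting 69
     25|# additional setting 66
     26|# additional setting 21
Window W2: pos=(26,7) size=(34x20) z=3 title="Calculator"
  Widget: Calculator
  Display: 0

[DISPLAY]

 configuration  ┃│ 7 │ 8 │ 9 │ ÷ │               ┃.
el: localhost   ┃├───┼───┼───┼───┤               ┃.
l: /var/log     ┃│ 4 │ 5 │ 6 │ × │               ┃.
5432            ┃├───┼───┼───┼───┤               ┃.
                ┃│ 1 │ 2 │ 3 │ - │               ┃.
                ┃├───┼───┼───┼───┤               ┃.
                ┃│ 0 │ . │ = │ + │               ┃.
ries: 1024      ┃├───┼───┼───┼───┤               ┃━
: production    ┃│ C │ MC│ MR│ M+│               ┃ 
l: 4            ┃└───┴───┴───┴───┘               ┃ 
size: 30        ┃                                ┃ 
                ┃                                ┃ 
                ┃                                ┃ 
━━━━━━━━━━━━━━━━┃                                ┃ 
                ┗━━━━━━━━━━━━━━━━━━━━━━━━━━━━━━━━┛ 
                                                   
                                                   
                                                   
                                                   


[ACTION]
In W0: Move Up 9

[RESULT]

 configuration  ┃│ 7 │ 8 │ 9 │ ÷ │               ┃ 
el: localhost   ┃├───┼───┼───┼───┤               ┃.
l: /var/log     ┃│ 4 │ 5 │ 6 │ × │               ┃.
5432            ┃├───┼───┼───┼───┤               ┃.
                ┃│ 1 │ 2 │ 3 │ - │               ┃.
                ┃├───┼───┼───┼───┤               ┃.
                ┃│ 0 │ . │ = │ + │               ┃.
ries: 1024      ┃├───┼───┼───┼───┤               ┃━
: production    ┃│ C │ MC│ MR│ M+│               ┃ 
l: 4            ┃└───┴───┴───┴───┘               ┃ 
size: 30        ┃                                ┃ 
                ┃                                ┃ 
                ┃                                ┃ 
━━━━━━━━━━━━━━━━┃                                ┃ 
                ┗━━━━━━━━━━━━━━━━━━━━━━━━━━━━━━━━┛ 
                                                   
                                                   
                                                   
                                                   


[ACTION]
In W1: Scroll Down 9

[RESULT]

l: 4            ┃│ 7 │ 8 │ 9 │ ÷ │               ┃ 
size: 30        ┃├───┼───┼───┼───┤               ┃.
                ┃│ 4 │ 5 │ 6 │ × │               ┃.
                ┃├───┼───┼───┼───┤               ┃.
nections: info  ┃│ 1 │ 2 │ 3 │ - │               ┃.
: info          ┃├───┼───┼───┼───┤               ┃.
024             ┃│ 0 │ . │ = │ + │               ┃.
ries: utf-8     ┃├───┼───┼───┼───┤               ┃━
el: 100         ┃│ C │ MC│ MR│ M+│               ┃ 
                ┃└───┴───┴───┴───┘               ┃ 
nal setting 53  ┃                                ┃ 
nal setting 69  ┃                                ┃ 
nal setting 59  ┃                                ┃ 
━━━━━━━━━━━━━━━━┃                                ┃ 
                ┗━━━━━━━━━━━━━━━━━━━━━━━━━━━━━━━━┛ 
                                                   
                                                   
                                                   
                                                   


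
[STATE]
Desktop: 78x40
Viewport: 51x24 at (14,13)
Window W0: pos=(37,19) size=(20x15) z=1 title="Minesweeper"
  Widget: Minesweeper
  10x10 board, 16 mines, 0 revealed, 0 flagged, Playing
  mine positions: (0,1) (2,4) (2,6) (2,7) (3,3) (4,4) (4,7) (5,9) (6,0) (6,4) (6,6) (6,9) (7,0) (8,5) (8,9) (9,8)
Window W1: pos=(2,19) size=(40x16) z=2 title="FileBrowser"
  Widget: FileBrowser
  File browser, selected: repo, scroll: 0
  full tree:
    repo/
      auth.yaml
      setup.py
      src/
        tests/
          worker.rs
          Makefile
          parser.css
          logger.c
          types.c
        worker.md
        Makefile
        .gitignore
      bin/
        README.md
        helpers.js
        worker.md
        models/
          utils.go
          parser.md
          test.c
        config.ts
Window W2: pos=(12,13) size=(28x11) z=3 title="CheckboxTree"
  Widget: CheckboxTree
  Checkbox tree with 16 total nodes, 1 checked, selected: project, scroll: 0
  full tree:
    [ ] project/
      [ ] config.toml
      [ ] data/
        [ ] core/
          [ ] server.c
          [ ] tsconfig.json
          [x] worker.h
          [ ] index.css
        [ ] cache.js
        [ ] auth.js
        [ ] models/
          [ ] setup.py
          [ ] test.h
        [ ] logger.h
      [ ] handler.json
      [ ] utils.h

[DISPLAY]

━━━━━━━━━━━━━━━━━━━━━━━━━┓                         
CheckboxTree             ┃                         
─────────────────────────┨                         
[-] project/             ┃                         
  [ ] config.toml        ┃                         
  [-] data/              ┃                         
    [-] core/            ┃━┓━━━━━━━━━━━━━━┓        
      [ ] server.c       ┃ ┃esweeper      ┃        
      [ ] tsconfig.json  ┃─┨──────────────┨        
      [x] worker.h       ┃ ┃■■■■■■        ┃        
━━━━━━━━━━━━━━━━━━━━━━━━━┛ ┃■■■■■■        ┃        
y                          ┃■■■■■■        ┃        
/                          ┃■■■■■■        ┃        
/                          ┃■■■■■■        ┃        
                           ┃■■■■■■        ┃        
                           ┃■■■■■■        ┃        
                           ┃■■■■■■        ┃        
                           ┃■■■■■■        ┃        
                           ┃■■■■■■        ┃        
                           ┃              ┃        
                           ┃━━━━━━━━━━━━━━┛        
━━━━━━━━━━━━━━━━━━━━━━━━━━━┛                       
                                                   
                                                   


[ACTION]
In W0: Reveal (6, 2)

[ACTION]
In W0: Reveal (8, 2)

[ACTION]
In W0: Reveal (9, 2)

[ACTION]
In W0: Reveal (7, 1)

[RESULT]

━━━━━━━━━━━━━━━━━━━━━━━━━┓                         
CheckboxTree             ┃                         
─────────────────────────┨                         
[-] project/             ┃                         
  [ ] config.toml        ┃                         
  [-] data/              ┃                         
    [-] core/            ┃━┓━━━━━━━━━━━━━━┓        
      [ ] server.c       ┃ ┃esweeper      ┃        
      [ ] tsconfig.json  ┃─┨──────────────┨        
      [x] worker.h       ┃ ┃■■■■■■        ┃        
━━━━━━━━━━━━━━━━━━━━━━━━━┛ ┃■■■■■■        ┃        
y                          ┃■■■■■■        ┃        
/                          ┃■■■■■■        ┃        
/                          ┃■■■■■■        ┃        
                           ┃■■■■■■        ┃        
                           ┃■■■■■■        ┃        
                           ┃2■■■■■        ┃        
                           ┃1■■■■■        ┃        
                           ┃1■■■■■        ┃        
                           ┃              ┃        
                           ┃━━━━━━━━━━━━━━┛        
━━━━━━━━━━━━━━━━━━━━━━━━━━━┛                       
                                                   
                                                   


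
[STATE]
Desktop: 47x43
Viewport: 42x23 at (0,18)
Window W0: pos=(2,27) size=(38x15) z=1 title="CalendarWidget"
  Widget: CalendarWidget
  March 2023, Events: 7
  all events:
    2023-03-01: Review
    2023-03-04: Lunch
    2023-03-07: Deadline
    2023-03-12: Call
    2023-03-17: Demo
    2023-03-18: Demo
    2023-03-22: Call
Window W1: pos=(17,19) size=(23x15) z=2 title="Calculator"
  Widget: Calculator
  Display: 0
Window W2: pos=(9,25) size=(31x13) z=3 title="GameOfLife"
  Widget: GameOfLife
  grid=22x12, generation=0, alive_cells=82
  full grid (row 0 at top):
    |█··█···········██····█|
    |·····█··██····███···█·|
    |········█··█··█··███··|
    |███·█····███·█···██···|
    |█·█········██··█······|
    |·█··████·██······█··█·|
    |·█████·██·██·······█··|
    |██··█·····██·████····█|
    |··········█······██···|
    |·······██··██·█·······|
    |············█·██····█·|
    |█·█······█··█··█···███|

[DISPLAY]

                                          
                 ┏━━━━━━━━━━━━━━━━━━━━━┓  
                 ┃ Calculator          ┃  
                 ┠─────────────────────┨  
                 ┃                    0┃  
                 ┃┌───┬───┬───┬───┐    ┃  
                 ┃│ 7 │ 8 │ 9 │ ÷ │    ┃  
         ┏━━━━━━━━━━━━━━━━━━━━━━━━━━━━━┓  
         ┃ GameOfLife                  ┃  
  ┏━━━━━━┠─────────────────────────────┨  
  ┃ Calen┃Gen: 0                       ┃  
  ┠──────┃········█··█··█··███··       ┃  
  ┃      ┃███·█····███·█···██···       ┃  
  ┃Mo Tu ┃█·█········██··█······       ┃  
  ┃      ┃·█··████·██······█··█·       ┃  
  ┃ 6  7*┃·█████·██·██·······█··       ┃  
  ┃13 14 ┃██··█·····██·████····█       ┃  
  ┃20 21 ┃··········█······██···       ┃  
  ┃27 28 ┃·······██··██·█·······       ┃  
  ┃      ┗━━━━━━━━━━━━━━━━━━━━━━━━━━━━━┛  
  ┃                                    ┃  
  ┃                                    ┃  
  ┃                                    ┃  


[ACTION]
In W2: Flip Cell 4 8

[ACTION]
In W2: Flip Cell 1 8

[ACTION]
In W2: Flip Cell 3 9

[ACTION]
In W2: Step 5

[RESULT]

                                          
                 ┏━━━━━━━━━━━━━━━━━━━━━┓  
                 ┃ Calculator          ┃  
                 ┠─────────────────────┨  
                 ┃                    0┃  
                 ┃┌───┬───┬───┬───┐    ┃  
                 ┃│ 7 │ 8 │ 9 │ ÷ │    ┃  
         ┏━━━━━━━━━━━━━━━━━━━━━━━━━━━━━┓  
         ┃ GameOfLife                  ┃  
  ┏━━━━━━┠─────────────────────────────┨  
  ┃ Calen┃Gen: 5                       ┃  
  ┠──────┃·███···██····██·███···       ┃  
  ┃      ┃····██████···█·█··█···       ┃  
  ┃Mo Tu ┃··█·█····█████·██·····       ┃  
  ┃      ┃···█··█·█····████·····       ┃  
  ┃ 6  7*┃·██·····█·············       ┃  
  ┃13 14 ┃········██············       ┃  
  ┃20 21 ┃··················███·       ┃  
  ┃27 28 ┃··················█···       ┃  
  ┃      ┗━━━━━━━━━━━━━━━━━━━━━━━━━━━━━┛  
  ┃                                    ┃  
  ┃                                    ┃  
  ┃                                    ┃  


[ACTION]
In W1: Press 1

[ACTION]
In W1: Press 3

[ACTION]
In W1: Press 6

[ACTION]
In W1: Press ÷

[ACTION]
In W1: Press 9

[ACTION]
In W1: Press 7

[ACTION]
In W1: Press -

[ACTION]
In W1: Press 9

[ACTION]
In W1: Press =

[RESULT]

                                          
                 ┏━━━━━━━━━━━━━━━━━━━━━┓  
                 ┃ Calculator          ┃  
                 ┠─────────────────────┨  
                 ┃         -7.597938144┃  
                 ┃┌───┬───┬───┬───┐    ┃  
                 ┃│ 7 │ 8 │ 9 │ ÷ │    ┃  
         ┏━━━━━━━━━━━━━━━━━━━━━━━━━━━━━┓  
         ┃ GameOfLife                  ┃  
  ┏━━━━━━┠─────────────────────────────┨  
  ┃ Calen┃Gen: 5                       ┃  
  ┠──────┃·███···██····██·███···       ┃  
  ┃      ┃····██████···█·█··█···       ┃  
  ┃Mo Tu ┃··█·█····█████·██·····       ┃  
  ┃      ┃···█··█·█····████·····       ┃  
  ┃ 6  7*┃·██·····█·············       ┃  
  ┃13 14 ┃········██············       ┃  
  ┃20 21 ┃··················███·       ┃  
  ┃27 28 ┃··················█···       ┃  
  ┃      ┗━━━━━━━━━━━━━━━━━━━━━━━━━━━━━┛  
  ┃                                    ┃  
  ┃                                    ┃  
  ┃                                    ┃  


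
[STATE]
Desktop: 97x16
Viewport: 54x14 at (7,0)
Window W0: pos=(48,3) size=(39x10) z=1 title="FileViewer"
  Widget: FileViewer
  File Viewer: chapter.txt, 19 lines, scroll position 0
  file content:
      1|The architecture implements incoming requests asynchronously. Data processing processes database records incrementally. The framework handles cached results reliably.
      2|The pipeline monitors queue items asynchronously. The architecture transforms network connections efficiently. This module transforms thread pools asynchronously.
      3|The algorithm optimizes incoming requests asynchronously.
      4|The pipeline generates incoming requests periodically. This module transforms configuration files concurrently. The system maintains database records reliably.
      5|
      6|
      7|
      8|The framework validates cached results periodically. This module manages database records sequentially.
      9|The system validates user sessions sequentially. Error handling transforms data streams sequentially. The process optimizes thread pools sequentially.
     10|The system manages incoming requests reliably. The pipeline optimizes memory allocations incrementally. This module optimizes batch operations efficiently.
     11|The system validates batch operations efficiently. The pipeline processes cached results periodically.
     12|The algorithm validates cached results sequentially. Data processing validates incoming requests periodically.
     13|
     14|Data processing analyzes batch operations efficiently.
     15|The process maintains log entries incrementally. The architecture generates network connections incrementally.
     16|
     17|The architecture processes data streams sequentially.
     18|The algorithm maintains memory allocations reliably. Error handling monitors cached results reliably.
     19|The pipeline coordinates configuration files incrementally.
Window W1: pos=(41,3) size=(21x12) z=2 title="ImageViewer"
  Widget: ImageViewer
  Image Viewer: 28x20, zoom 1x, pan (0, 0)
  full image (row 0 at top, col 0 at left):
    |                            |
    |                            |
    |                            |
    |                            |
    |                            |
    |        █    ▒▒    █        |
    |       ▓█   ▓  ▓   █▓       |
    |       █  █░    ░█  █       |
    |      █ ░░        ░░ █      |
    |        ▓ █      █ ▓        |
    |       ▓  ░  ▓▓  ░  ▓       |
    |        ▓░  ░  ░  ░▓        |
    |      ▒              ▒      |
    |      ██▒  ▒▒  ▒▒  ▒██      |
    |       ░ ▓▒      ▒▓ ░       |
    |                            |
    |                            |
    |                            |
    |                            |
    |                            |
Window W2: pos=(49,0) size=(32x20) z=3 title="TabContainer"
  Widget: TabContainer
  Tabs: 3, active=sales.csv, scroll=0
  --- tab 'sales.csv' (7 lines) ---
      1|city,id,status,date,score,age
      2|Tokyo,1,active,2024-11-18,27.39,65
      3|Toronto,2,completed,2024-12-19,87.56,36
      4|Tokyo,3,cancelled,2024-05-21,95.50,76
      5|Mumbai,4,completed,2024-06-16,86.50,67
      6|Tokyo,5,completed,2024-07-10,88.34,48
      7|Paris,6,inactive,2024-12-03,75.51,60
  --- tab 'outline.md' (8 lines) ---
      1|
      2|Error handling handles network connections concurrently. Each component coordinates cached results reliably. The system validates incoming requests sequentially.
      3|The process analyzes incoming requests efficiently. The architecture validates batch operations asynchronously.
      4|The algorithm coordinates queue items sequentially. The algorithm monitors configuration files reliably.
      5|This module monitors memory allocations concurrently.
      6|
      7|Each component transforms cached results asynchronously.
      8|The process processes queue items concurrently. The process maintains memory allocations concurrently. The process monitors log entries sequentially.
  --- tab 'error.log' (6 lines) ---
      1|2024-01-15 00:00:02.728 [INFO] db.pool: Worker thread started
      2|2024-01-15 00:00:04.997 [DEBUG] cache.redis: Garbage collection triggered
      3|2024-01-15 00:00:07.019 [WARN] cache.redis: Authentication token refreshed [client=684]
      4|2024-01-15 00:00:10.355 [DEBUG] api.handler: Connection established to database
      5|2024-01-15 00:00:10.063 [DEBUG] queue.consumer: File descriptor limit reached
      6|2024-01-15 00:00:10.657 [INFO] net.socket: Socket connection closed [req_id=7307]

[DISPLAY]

                                          ┏━━━━━━━━━━━
                                          ┃ TabContain
                                          ┠───────────
                                  ┏━━━━━━━┃[sales.csv]
                                  ┃ ImageV┃───────────
                                  ┠───────┃city,id,sta
                                  ┃       ┃Tokyo,1,act
                                  ┃       ┃Toronto,2,c
                                  ┃       ┃Tokyo,3,can
                                  ┃       ┃Mumbai,4,co
                                  ┃       ┃Tokyo,5,com
                                  ┃       ┃Paris,6,ina
                                  ┃       ┃           
                                  ┃       ┃           


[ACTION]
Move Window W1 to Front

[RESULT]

                                          ┏━━━━━━━━━━━
                                          ┃ TabContain
                                          ┠───────────
                                  ┏━━━━━━━━━━━━━━━━━━━
                                  ┃ ImageViewer       
                                  ┠───────────────────
                                  ┃                   
                                  ┃                   
                                  ┃                   
                                  ┃                   
                                  ┃                   
                                  ┃        █    ▒▒    
                                  ┃       ▓█   ▓  ▓   
                                  ┃       █  █░    ░█ 


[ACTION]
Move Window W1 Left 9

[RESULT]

                                          ┏━━━━━━━━━━━
                                          ┃ TabContain
                                          ┠───────────
                         ┏━━━━━━━━━━━━━━━━━━━┓les.csv]
                         ┃ ImageViewer       ┃────────
                         ┠───────────────────┨y,id,sta
                         ┃                   ┃yo,1,act
                         ┃                   ┃onto,2,c
                         ┃                   ┃yo,3,can
                         ┃                   ┃bai,4,co
                         ┃                   ┃yo,5,com
                         ┃        █    ▒▒    ┃is,6,ina
                         ┃       ▓█   ▓  ▓   ┃        
                         ┃       █  █░    ░█ ┃        


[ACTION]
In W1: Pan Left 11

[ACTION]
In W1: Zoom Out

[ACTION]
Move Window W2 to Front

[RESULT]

                                          ┏━━━━━━━━━━━
                                          ┃ TabContain
                                          ┠───────────
                         ┏━━━━━━━━━━━━━━━━┃[sales.csv]
                         ┃ ImageViewer    ┃───────────
                         ┠────────────────┃city,id,sta
                         ┃                ┃Tokyo,1,act
                         ┃                ┃Toronto,2,c
                         ┃                ┃Tokyo,3,can
                         ┃                ┃Mumbai,4,co
                         ┃                ┃Tokyo,5,com
                         ┃        █    ▒▒ ┃Paris,6,ina
                         ┃       ▓█   ▓  ▓┃           
                         ┃       █  █░    ┃           


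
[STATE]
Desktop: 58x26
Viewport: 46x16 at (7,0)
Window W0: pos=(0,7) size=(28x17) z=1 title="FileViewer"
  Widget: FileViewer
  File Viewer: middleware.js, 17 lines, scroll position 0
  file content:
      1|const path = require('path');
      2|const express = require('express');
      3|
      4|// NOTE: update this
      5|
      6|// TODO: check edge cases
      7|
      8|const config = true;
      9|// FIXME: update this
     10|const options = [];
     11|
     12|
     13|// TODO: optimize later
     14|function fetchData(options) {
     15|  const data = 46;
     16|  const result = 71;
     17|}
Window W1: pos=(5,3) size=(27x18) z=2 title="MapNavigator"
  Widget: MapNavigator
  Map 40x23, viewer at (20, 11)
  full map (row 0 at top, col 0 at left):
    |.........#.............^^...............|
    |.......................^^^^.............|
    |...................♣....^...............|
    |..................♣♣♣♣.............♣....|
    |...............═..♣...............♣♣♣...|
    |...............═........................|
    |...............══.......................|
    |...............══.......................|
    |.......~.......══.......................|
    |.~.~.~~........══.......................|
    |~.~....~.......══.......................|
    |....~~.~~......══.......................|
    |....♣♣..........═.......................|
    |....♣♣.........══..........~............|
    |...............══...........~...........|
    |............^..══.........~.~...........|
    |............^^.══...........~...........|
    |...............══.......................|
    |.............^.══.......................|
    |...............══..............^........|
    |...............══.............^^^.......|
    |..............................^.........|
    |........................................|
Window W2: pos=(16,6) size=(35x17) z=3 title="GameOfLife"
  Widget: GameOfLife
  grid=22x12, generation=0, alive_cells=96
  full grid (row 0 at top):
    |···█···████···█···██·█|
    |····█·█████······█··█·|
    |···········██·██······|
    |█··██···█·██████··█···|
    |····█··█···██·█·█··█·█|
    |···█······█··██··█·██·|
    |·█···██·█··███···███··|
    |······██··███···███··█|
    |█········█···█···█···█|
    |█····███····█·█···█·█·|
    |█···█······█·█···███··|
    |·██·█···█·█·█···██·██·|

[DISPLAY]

                                              
                                              
                                              
━━━━━━━━━━━━━━━━━━━━━━━━┓                     
MapNavigator            ┃                     
────────────────────────┨                     
......═..┏━━━━━━━━━━━━━━━━━━━━━━━━━━━━━━━━━┓  
......═..┃ GameOfLife                      ┃  
......══.┠─────────────────────────────────┨  
......══.┃Gen: 0                           ┃  
......══.┃···█···████···█···██·█           ┃  
......══.┃····█·█████······█··█·           ┃  
......══.┃···········██·██······           ┃  
......══.┃█··██···█·██████··█···           ┃  
.......═.┃····█··█···██·█·█··█·█           ┃  
......══.┃···█······█··██··█·██·           ┃  


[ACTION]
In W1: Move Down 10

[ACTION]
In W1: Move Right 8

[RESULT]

                                              
                                              
                                              
━━━━━━━━━━━━━━━━━━━━━━━━┓                     
MapNavigator            ┃                     
────────────────────────┨                     
.........┏━━━━━━━━━━━━━━━━━━━━━━━━━━━━━━━━━┓  
.........┃ GameOfLife                      ┃  
.........┠─────────────────────────────────┨  
.........┃Gen: 0                           ┃  
.........┃···█···████···█···██·█           ┃  
.........┃····█·█████······█··█·           ┃  
.........┃···········██·██······           ┃  
.........┃█··██···█·██████··█···           ┃  
.........┃····█··█···██·█·█··█·█           ┃  
         ┃···█······█··██··█·██·           ┃  


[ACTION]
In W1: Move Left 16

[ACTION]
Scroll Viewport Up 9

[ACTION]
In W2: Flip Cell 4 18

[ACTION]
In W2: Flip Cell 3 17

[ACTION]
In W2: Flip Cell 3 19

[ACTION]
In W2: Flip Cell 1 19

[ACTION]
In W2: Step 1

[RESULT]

                                              
                                              
                                              
━━━━━━━━━━━━━━━━━━━━━━━━┓                     
MapNavigator            ┃                     
────────────────────────┨                     
.........┏━━━━━━━━━━━━━━━━━━━━━━━━━━━━━━━━━┓  
.........┃ GameOfLife                      ┃  
.........┠─────────────────────────────────┨  
.........┃Gen: 1                           ┃  
.........┃······█···█·······██··           ┃  
.........┃······█······███···██·           ┃  
.........┃···███·········█·█··█·           ┃  
.........┃···██·····█······█·██·           ┃  
.........┃····█····█······█·····           ┃  
         ┃····████··█···███·····           ┃  


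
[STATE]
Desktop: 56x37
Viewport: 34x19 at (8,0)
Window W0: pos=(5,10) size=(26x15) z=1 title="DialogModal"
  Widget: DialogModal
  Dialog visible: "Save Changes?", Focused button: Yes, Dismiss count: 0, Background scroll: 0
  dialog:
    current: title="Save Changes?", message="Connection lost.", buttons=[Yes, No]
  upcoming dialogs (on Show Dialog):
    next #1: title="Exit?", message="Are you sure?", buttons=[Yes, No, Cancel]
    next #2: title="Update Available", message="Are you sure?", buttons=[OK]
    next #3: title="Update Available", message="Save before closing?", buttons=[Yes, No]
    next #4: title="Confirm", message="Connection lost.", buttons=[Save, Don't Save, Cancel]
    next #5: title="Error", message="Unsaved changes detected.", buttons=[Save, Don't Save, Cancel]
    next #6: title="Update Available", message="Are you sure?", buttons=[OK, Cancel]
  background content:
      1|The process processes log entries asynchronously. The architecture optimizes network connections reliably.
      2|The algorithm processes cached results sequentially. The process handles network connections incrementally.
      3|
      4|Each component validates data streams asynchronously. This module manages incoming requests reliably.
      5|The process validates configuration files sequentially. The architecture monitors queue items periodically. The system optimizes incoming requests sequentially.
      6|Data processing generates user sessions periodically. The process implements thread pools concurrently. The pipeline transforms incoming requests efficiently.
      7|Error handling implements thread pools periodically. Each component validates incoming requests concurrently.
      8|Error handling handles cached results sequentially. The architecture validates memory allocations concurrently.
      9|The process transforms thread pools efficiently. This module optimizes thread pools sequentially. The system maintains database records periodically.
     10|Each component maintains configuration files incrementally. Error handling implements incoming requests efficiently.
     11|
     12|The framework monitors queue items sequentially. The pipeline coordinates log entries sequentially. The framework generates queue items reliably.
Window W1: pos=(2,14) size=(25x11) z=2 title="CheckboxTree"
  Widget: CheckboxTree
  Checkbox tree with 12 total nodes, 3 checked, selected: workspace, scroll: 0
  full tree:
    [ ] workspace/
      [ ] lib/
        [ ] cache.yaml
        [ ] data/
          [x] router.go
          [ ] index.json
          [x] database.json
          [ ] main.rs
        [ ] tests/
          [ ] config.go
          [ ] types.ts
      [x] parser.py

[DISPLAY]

                                  
                                  
                                  
                                  
                                  
                                  
                                  
                                  
                                  
                                  
━━━━━━━━━━━━━━━━━━━━━━┓           
ialogModal            ┃           
──────────────────────┨           
e process processes lo┃           
━━━━━━━━━━━━━━━━━━┓es ┃           
kboxTree          ┃   ┃           
──────────────────┨┐es┃           
workspace/        ┃│co┃           
] lib/            ┃│te┃           


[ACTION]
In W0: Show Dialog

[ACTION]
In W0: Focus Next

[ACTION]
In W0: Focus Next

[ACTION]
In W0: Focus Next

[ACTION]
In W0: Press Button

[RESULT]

                                  
                                  
                                  
                                  
                                  
                                  
                                  
                                  
                                  
                                  
━━━━━━━━━━━━━━━━━━━━━━┓           
ialogModal            ┃           
──────────────────────┨           
e process processes lo┃           
━━━━━━━━━━━━━━━━━━┓es ┃           
kboxTree          ┃   ┃           
──────────────────┨tes┃           
workspace/        ┃ co┃           
] lib/            ┃ate┃           


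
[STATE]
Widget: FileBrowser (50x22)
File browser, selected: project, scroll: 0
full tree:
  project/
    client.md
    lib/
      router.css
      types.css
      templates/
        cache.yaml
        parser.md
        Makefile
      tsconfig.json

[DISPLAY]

> [-] project/                                    
    client.md                                     
    [+] lib/                                      
                                                  
                                                  
                                                  
                                                  
                                                  
                                                  
                                                  
                                                  
                                                  
                                                  
                                                  
                                                  
                                                  
                                                  
                                                  
                                                  
                                                  
                                                  
                                                  


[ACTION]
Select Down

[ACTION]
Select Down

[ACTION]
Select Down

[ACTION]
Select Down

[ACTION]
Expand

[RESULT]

  [-] project/                                    
    client.md                                     
  > [-] lib/                                      
      router.css                                  
      types.css                                   
      [+] templates/                              
      tsconfig.json                               
                                                  
                                                  
                                                  
                                                  
                                                  
                                                  
                                                  
                                                  
                                                  
                                                  
                                                  
                                                  
                                                  
                                                  
                                                  


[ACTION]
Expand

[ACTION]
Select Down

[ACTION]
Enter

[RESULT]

  [-] project/                                    
    client.md                                     
    [-] lib/                                      
    > router.css                                  
      types.css                                   
      [+] templates/                              
      tsconfig.json                               
                                                  
                                                  
                                                  
                                                  
                                                  
                                                  
                                                  
                                                  
                                                  
                                                  
                                                  
                                                  
                                                  
                                                  
                                                  
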